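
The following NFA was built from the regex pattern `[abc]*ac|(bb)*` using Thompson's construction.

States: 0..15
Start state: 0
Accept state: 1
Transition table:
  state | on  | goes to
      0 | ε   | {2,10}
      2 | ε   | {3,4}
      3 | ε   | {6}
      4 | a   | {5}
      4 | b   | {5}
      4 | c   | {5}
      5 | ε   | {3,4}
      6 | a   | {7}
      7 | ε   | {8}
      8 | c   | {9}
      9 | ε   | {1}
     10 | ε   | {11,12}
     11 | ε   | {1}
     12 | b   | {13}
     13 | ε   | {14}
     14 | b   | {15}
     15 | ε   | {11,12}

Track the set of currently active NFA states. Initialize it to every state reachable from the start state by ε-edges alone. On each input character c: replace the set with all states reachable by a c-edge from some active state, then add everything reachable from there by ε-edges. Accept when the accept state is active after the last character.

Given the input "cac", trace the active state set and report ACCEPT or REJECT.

initial (ε-close {0}): {0,1,2,3,4,6,10,11,12}
'c' @ 1: {3,4,5,6}
'a' @ 2: {3,4,5,6,7,8}
'c' @ 3: {1,3,4,5,6,9}  ✓accept
final: {1,3,4,5,6,9}; accept 1 in set

Answer: ACCEPT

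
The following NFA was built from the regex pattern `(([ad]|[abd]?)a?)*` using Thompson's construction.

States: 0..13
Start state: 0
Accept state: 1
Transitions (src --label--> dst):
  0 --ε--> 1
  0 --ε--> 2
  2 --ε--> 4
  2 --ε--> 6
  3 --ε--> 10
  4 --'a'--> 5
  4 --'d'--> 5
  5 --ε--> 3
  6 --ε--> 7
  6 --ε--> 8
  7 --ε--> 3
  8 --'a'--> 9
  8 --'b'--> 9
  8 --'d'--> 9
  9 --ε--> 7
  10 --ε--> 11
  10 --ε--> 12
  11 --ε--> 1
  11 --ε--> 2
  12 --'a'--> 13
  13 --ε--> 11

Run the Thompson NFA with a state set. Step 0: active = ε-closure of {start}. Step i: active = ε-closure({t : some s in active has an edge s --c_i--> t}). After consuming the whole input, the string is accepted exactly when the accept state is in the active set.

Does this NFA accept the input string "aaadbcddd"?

Answer: REJECT

Derivation:
start: ε-closure({0}) = {0,1,2,3,4,6,7,8,10,11,12}
'a' @ 1: {1,2,3,4,5,6,7,8,9,10,11,12,13}  ✓accept
'a' @ 2: {1,2,3,4,5,6,7,8,9,10,11,12,13}  ✓accept
'a' @ 3: {1,2,3,4,5,6,7,8,9,10,11,12,13}  ✓accept
'd' @ 4: {1,2,3,4,5,6,7,8,9,10,11,12}  ✓accept
'b' @ 5: {1,2,3,4,6,7,8,9,10,11,12}  ✓accept
'c' @ 6: {}  — dead — no transitions
rest 'ddd' ignored (set empty)
end set {} — state 1 not in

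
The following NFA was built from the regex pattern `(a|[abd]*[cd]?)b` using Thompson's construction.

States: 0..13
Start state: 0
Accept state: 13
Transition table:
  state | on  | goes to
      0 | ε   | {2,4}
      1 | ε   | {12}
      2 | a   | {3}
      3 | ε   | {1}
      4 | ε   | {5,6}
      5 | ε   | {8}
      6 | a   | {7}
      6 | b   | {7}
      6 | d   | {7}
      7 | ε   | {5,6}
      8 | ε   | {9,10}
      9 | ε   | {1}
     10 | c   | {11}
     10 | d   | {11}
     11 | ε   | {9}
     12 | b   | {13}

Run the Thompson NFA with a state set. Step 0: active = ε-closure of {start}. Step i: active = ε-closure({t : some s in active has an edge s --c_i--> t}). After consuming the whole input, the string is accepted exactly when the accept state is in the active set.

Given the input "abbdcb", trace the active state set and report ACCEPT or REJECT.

S₀ = ε-closure({0}) = {0,1,2,4,5,6,8,9,10,12}
'a' @ 1: {1,3,5,6,7,8,9,10,12}
'b' @ 2: {1,5,6,7,8,9,10,12,13}  ✓accept
'b' @ 3: {1,5,6,7,8,9,10,12,13}  ✓accept
'd' @ 4: {1,5,6,7,8,9,10,11,12}
'c' @ 5: {1,9,11,12}
'b' @ 6: {13}  ✓accept
final: {13}; accept 13 in set

Answer: ACCEPT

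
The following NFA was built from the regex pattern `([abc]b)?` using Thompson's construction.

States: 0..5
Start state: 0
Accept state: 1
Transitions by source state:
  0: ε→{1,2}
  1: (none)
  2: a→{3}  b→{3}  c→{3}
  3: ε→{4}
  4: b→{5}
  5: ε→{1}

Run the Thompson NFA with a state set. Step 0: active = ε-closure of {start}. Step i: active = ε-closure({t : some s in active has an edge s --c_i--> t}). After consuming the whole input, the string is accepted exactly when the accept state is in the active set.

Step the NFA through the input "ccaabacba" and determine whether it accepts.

S₀ = ε-closure({0}) = {0,1,2}
'c' @ 1: {3,4}
'c' @ 2: {}  — state set empty
rest 'aabacba' ignored (set empty)
end set {} — state 1 not in

Answer: REJECT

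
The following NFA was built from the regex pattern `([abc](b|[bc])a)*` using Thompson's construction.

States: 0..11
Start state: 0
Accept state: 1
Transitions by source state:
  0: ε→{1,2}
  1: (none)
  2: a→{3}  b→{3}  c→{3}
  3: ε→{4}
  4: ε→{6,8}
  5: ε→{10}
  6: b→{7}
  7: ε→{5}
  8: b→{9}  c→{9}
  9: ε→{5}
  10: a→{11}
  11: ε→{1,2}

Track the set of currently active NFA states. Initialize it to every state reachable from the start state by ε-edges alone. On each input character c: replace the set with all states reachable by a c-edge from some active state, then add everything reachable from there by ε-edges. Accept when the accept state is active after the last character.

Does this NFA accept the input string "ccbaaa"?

initial (ε-close {0}): {0,1,2}
'c' @ 1: {3,4,6,8}
'c' @ 2: {5,9,10}
'b' @ 3: {}  — state set empty
rest 'aaa' ignored (set empty)
after full input: {}  (accept=1 not in)

Answer: REJECT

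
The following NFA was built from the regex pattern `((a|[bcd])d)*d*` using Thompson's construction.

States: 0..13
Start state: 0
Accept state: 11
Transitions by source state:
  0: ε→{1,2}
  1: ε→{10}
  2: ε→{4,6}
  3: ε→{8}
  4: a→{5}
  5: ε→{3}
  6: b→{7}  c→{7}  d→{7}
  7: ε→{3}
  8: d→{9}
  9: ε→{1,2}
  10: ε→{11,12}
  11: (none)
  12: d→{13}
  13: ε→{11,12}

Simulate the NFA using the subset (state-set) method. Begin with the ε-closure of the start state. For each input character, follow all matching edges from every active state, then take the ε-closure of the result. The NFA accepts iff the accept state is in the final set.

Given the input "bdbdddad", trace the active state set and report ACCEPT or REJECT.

initial (ε-close {0}): {0,1,2,4,6,10,11,12}
'b' @ 1: {3,7,8}
'd' @ 2: {1,2,4,6,9,10,11,12}  [accepting]
'b' @ 3: {3,7,8}
'd' @ 4: {1,2,4,6,9,10,11,12}  [accepting]
'd' @ 5: {3,7,8,11,12,13}  [accepting]
'd' @ 6: {1,2,4,6,9,10,11,12,13}  [accepting]
'a' @ 7: {3,5,8}
'd' @ 8: {1,2,4,6,9,10,11,12}  [accepting]
after full input: {1,2,4,6,9,10,11,12}  (accept=11 in)

Answer: ACCEPT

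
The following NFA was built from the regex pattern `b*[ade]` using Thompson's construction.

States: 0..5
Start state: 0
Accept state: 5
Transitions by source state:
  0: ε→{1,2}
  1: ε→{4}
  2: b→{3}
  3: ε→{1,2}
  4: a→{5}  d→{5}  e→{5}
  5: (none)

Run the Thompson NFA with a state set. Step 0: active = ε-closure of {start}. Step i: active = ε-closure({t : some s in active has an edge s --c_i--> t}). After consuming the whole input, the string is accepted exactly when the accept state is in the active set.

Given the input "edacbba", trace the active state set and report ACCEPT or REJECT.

Answer: REJECT

Derivation:
start: ε-closure({0}) = {0,1,2,4}
'e' @ 1: {5}  ✓accept
'd' @ 2: {}  — state set empty
rest 'acbba' ignored (set empty)
after full input: {}  (accept=5 not in)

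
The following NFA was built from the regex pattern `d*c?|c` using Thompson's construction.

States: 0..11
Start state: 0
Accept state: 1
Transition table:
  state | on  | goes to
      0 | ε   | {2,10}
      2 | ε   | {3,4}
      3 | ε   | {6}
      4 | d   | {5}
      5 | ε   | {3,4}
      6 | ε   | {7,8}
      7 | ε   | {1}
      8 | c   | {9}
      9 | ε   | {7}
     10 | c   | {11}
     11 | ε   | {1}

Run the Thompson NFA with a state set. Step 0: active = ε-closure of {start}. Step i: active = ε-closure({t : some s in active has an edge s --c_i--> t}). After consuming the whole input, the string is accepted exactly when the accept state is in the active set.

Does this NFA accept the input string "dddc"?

S₀ = ε-closure({0}) = {0,1,2,3,4,6,7,8,10}
'd' @ 1: {1,3,4,5,6,7,8}  (accept∈set)
'd' @ 2: {1,3,4,5,6,7,8}  (accept∈set)
'd' @ 3: {1,3,4,5,6,7,8}  (accept∈set)
'c' @ 4: {1,7,9}  (accept∈set)
after full input: {1,7,9}  (accept=1 in)

Answer: ACCEPT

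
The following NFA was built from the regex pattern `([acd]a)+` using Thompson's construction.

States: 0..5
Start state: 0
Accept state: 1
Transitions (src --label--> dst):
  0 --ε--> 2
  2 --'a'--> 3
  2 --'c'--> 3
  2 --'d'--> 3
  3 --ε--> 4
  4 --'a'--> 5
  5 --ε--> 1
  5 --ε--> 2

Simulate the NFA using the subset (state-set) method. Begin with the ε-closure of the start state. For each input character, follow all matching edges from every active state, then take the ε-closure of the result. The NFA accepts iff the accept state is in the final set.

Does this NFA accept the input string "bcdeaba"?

Answer: REJECT

Trace:
start: ε-closure({0}) = {0,2}
'b' @ 1: {}  — state set empty
rest 'cdeaba' ignored (set empty)
after full input: {}  (accept=1 not in)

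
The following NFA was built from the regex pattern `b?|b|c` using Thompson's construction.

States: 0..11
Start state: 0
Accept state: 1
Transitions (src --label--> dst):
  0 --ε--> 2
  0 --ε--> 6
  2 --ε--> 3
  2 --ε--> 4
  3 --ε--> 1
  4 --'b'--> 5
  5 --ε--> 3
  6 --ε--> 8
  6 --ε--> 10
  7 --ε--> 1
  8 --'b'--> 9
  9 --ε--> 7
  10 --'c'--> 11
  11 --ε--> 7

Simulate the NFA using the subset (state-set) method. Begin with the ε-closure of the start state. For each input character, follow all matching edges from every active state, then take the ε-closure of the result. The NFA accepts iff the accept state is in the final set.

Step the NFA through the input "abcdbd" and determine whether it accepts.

S₀ = ε-closure({0}) = {0,1,2,3,4,6,8,10}
'a' @ 1: {}  — state set empty
rest 'bcdbd' ignored (set empty)
after full input: {}  (accept=1 not in)

Answer: REJECT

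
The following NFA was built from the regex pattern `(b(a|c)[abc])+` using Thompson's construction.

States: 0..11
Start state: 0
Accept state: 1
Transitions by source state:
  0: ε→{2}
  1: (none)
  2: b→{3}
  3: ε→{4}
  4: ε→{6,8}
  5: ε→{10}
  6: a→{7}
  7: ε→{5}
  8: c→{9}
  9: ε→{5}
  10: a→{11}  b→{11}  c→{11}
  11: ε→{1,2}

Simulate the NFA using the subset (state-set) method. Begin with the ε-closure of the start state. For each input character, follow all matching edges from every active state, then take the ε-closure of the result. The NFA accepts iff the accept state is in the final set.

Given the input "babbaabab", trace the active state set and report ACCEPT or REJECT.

Answer: ACCEPT

Steps:
start: ε-closure({0}) = {0,2}
'b' @ 1: {3,4,6,8}
'a' @ 2: {5,7,10}
'b' @ 3: {1,2,11}  ✓accept
'b' @ 4: {3,4,6,8}
'a' @ 5: {5,7,10}
'a' @ 6: {1,2,11}  ✓accept
'b' @ 7: {3,4,6,8}
'a' @ 8: {5,7,10}
'b' @ 9: {1,2,11}  ✓accept
final: {1,2,11}; accept 1 in set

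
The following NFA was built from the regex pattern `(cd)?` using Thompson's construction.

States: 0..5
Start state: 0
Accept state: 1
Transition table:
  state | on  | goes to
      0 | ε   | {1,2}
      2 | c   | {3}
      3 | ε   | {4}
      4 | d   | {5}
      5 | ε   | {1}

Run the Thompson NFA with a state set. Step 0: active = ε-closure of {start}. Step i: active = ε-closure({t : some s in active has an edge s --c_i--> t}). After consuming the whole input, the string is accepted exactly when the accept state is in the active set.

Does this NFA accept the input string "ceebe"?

initial (ε-close {0}): {0,1,2}
'c' @ 1: {3,4}
'e' @ 2: {}  — no active states
rest 'ebe' ignored (set empty)
final: {}; accept 1 not in set

Answer: REJECT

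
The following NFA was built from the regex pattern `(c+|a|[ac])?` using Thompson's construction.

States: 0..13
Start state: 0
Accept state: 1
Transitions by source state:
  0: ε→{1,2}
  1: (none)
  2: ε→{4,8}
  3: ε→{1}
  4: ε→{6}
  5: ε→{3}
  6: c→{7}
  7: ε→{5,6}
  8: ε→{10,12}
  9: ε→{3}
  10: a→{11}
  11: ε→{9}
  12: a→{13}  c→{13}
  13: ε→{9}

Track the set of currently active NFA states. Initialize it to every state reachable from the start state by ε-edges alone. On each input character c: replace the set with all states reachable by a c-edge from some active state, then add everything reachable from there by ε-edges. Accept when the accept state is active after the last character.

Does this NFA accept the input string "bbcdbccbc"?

initial (ε-close {0}): {0,1,2,4,6,8,10,12}
'b' @ 1: {}  — dead — no transitions
rest 'bcdbccbc' ignored (set empty)
end set {} — state 1 not in

Answer: REJECT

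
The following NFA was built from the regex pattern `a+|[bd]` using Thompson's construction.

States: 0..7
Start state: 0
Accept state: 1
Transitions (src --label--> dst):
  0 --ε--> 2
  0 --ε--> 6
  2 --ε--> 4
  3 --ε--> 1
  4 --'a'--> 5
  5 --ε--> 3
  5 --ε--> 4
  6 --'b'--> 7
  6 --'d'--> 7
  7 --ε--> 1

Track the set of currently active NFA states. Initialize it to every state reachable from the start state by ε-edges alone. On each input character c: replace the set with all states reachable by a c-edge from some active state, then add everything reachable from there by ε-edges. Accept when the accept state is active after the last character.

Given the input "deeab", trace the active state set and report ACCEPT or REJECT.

Answer: REJECT

Steps:
start: ε-closure({0}) = {0,2,4,6}
'd' @ 1: {1,7}  (accept∈set)
'e' @ 2: {}  — dead — no transitions
rest 'eab' ignored (set empty)
after full input: {}  (accept=1 not in)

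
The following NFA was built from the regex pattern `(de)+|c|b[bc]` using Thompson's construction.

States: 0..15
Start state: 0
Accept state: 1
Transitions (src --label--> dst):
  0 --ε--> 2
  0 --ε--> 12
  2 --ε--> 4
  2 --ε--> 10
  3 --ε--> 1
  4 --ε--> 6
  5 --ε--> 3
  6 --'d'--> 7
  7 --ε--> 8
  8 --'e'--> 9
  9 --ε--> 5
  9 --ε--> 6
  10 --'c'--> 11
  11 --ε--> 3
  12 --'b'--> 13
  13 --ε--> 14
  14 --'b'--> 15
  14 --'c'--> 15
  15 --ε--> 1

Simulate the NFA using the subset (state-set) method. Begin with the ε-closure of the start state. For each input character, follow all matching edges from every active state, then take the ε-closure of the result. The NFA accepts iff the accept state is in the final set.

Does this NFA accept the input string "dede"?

Answer: ACCEPT

Steps:
initial (ε-close {0}): {0,2,4,6,10,12}
'd' @ 1: {7,8}
'e' @ 2: {1,3,5,6,9}  ✓accept
'd' @ 3: {7,8}
'e' @ 4: {1,3,5,6,9}  ✓accept
final: {1,3,5,6,9}; accept 1 in set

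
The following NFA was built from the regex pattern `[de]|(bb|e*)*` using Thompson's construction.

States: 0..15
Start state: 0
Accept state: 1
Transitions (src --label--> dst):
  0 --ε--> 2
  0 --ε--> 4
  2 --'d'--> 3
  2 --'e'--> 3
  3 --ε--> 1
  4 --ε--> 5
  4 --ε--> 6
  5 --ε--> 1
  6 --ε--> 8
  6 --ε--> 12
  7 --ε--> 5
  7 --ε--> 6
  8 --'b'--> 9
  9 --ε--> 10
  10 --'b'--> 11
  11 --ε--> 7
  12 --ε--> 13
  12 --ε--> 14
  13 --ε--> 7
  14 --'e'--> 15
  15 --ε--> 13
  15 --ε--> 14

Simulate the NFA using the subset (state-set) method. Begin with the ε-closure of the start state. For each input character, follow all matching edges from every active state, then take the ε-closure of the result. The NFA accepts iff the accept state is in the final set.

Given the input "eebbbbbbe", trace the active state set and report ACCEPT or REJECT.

Answer: ACCEPT

Trace:
initial (ε-close {0}): {0,1,2,4,5,6,7,8,12,13,14}
'e' @ 1: {1,3,5,6,7,8,12,13,14,15}  (accept∈set)
'e' @ 2: {1,5,6,7,8,12,13,14,15}  (accept∈set)
'b' @ 3: {9,10}
'b' @ 4: {1,5,6,7,8,11,12,13,14}  (accept∈set)
'b' @ 5: {9,10}
'b' @ 6: {1,5,6,7,8,11,12,13,14}  (accept∈set)
'b' @ 7: {9,10}
'b' @ 8: {1,5,6,7,8,11,12,13,14}  (accept∈set)
'e' @ 9: {1,5,6,7,8,12,13,14,15}  (accept∈set)
after full input: {1,5,6,7,8,12,13,14,15}  (accept=1 in)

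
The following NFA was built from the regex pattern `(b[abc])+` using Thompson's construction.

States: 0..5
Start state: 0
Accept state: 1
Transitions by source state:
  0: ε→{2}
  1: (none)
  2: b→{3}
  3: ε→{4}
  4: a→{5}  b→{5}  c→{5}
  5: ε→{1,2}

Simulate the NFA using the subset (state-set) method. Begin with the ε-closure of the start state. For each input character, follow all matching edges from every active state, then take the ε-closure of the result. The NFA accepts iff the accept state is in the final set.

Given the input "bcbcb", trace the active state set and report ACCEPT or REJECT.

start: ε-closure({0}) = {0,2}
'b' @ 1: {3,4}
'c' @ 2: {1,2,5}  (accept∈set)
'b' @ 3: {3,4}
'c' @ 4: {1,2,5}  (accept∈set)
'b' @ 5: {3,4}
final: {3,4}; accept 1 not in set

Answer: REJECT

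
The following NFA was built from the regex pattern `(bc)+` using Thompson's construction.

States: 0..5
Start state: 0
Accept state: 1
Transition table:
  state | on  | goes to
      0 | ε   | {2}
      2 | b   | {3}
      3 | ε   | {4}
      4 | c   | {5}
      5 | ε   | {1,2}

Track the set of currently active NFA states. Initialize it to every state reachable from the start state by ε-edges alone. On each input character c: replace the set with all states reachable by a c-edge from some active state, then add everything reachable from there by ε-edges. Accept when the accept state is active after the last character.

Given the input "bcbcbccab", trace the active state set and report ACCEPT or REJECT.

Answer: REJECT

Steps:
start: ε-closure({0}) = {0,2}
'b' @ 1: {3,4}
'c' @ 2: {1,2,5}  [accepting]
'b' @ 3: {3,4}
'c' @ 4: {1,2,5}  [accepting]
'b' @ 5: {3,4}
'c' @ 6: {1,2,5}  [accepting]
'c' @ 7: {}  — no active states
rest 'ab' ignored (set empty)
end set {} — state 1 not in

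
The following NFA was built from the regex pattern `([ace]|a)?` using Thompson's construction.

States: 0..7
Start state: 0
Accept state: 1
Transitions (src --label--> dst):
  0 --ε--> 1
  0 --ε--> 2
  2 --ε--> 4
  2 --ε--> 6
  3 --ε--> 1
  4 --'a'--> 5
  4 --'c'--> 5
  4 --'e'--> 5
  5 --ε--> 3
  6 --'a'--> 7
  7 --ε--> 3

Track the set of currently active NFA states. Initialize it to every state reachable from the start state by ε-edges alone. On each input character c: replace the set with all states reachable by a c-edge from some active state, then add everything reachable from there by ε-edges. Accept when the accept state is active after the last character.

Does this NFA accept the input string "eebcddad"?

start: ε-closure({0}) = {0,1,2,4,6}
'e' @ 1: {1,3,5}  (accept∈set)
'e' @ 2: {}  — state set empty
rest 'bcddad' ignored (set empty)
after full input: {}  (accept=1 not in)

Answer: REJECT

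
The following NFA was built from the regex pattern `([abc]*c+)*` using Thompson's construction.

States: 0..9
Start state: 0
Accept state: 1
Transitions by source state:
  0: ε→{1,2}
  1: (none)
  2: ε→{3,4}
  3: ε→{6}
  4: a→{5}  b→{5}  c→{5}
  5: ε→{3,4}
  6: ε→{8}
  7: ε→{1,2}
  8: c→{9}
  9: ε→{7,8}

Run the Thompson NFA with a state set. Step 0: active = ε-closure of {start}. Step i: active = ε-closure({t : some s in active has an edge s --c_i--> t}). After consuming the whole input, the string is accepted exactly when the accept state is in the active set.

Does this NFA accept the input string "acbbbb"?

start: ε-closure({0}) = {0,1,2,3,4,6,8}
'a' @ 1: {3,4,5,6,8}
'c' @ 2: {1,2,3,4,5,6,7,8,9}  ✓accept
'b' @ 3: {3,4,5,6,8}
'b' @ 4: {3,4,5,6,8}
'b' @ 5: {3,4,5,6,8}
'b' @ 6: {3,4,5,6,8}
final: {3,4,5,6,8}; accept 1 not in set

Answer: REJECT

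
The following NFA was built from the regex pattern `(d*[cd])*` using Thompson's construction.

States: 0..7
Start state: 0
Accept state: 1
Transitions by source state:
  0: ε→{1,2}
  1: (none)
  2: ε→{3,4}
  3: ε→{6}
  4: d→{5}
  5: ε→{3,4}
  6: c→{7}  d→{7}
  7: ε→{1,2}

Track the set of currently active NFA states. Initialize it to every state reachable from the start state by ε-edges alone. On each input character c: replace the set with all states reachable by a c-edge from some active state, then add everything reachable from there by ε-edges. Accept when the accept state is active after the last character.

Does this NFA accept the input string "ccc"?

S₀ = ε-closure({0}) = {0,1,2,3,4,6}
'c' @ 1: {1,2,3,4,6,7}  [accepting]
'c' @ 2: {1,2,3,4,6,7}  [accepting]
'c' @ 3: {1,2,3,4,6,7}  [accepting]
end set {1,2,3,4,6,7} — state 1 in

Answer: ACCEPT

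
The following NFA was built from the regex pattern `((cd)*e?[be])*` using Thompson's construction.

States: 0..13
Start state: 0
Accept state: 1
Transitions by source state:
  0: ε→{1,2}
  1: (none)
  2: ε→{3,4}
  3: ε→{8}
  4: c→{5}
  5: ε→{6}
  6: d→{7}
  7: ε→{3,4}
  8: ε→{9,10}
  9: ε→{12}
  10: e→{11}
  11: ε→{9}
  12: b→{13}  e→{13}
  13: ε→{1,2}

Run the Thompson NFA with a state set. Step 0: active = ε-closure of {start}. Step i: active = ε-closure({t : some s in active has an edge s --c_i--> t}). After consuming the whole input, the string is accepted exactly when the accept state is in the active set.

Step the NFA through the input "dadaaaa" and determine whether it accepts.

S₀ = ε-closure({0}) = {0,1,2,3,4,8,9,10,12}
'd' @ 1: {}  — no active states
rest 'adaaaa' ignored (set empty)
final: {}; accept 1 not in set

Answer: REJECT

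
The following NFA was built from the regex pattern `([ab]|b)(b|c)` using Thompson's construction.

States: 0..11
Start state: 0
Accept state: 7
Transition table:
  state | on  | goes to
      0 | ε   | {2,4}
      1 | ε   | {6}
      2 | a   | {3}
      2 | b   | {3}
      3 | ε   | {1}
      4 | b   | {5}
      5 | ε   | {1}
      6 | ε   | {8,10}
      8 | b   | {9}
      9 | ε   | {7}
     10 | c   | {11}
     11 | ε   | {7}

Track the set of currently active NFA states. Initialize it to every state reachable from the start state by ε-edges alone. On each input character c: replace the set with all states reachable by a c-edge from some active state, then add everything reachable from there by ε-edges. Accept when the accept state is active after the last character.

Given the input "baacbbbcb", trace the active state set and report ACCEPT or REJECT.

S₀ = ε-closure({0}) = {0,2,4}
'b' @ 1: {1,3,5,6,8,10}
'a' @ 2: {}  — dead — no transitions
rest 'acbbbcb' ignored (set empty)
final: {}; accept 7 not in set

Answer: REJECT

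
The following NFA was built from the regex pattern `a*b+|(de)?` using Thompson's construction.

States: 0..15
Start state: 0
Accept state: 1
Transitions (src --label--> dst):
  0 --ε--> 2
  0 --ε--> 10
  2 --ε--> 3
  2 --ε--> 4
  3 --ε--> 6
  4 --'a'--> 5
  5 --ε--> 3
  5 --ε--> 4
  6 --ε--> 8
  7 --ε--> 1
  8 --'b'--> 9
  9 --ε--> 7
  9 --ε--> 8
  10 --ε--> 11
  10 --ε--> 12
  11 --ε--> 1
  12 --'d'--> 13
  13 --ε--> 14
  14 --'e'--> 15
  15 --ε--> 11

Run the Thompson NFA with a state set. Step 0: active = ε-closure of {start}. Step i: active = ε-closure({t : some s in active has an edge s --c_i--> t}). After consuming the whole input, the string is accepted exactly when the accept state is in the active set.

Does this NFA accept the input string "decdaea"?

initial (ε-close {0}): {0,1,2,3,4,6,8,10,11,12}
'd' @ 1: {13,14}
'e' @ 2: {1,11,15}  [accepting]
'c' @ 3: {}  — no active states
rest 'daea' ignored (set empty)
end set {} — state 1 not in

Answer: REJECT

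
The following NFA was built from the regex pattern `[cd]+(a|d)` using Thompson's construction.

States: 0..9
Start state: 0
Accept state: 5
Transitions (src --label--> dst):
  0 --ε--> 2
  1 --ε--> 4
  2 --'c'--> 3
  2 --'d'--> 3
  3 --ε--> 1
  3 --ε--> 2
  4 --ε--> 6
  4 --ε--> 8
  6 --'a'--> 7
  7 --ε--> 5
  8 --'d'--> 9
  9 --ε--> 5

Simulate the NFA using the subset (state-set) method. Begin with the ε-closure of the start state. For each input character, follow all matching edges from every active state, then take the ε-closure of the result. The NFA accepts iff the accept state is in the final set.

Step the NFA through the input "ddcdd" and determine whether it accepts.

Answer: ACCEPT

Derivation:
start: ε-closure({0}) = {0,2}
'd' @ 1: {1,2,3,4,6,8}
'd' @ 2: {1,2,3,4,5,6,8,9}  [accepting]
'c' @ 3: {1,2,3,4,6,8}
'd' @ 4: {1,2,3,4,5,6,8,9}  [accepting]
'd' @ 5: {1,2,3,4,5,6,8,9}  [accepting]
final: {1,2,3,4,5,6,8,9}; accept 5 in set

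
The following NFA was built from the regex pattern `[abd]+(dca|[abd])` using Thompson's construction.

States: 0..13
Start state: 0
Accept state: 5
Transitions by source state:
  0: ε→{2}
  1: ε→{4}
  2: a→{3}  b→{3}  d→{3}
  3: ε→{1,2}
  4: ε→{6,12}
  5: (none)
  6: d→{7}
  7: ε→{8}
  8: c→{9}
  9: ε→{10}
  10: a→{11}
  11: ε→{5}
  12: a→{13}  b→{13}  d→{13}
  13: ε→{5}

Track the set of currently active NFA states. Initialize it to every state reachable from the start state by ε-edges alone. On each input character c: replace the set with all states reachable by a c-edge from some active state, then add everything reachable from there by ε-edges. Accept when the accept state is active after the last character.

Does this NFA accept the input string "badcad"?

start: ε-closure({0}) = {0,2}
'b' @ 1: {1,2,3,4,6,12}
'a' @ 2: {1,2,3,4,5,6,12,13}  (accept∈set)
'd' @ 3: {1,2,3,4,5,6,7,8,12,13}  (accept∈set)
'c' @ 4: {9,10}
'a' @ 5: {5,11}  (accept∈set)
'd' @ 6: {}  — dead — no transitions
end set {} — state 5 not in

Answer: REJECT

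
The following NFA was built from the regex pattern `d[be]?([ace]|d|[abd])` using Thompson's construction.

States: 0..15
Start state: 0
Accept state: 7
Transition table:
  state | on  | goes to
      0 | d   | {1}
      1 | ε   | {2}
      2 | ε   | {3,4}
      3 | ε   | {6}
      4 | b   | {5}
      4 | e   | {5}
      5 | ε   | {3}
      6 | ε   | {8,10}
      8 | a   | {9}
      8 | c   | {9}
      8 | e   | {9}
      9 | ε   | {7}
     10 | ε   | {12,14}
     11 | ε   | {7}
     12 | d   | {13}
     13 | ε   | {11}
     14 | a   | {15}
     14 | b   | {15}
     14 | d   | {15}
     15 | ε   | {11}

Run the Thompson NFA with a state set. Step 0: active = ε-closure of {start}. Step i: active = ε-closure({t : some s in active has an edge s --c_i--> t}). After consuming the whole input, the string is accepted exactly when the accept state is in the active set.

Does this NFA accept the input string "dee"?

Answer: ACCEPT

Trace:
initial (ε-close {0}): {0}
'd' @ 1: {1,2,3,4,6,8,10,12,14}
'e' @ 2: {3,5,6,7,8,9,10,12,14}  [accepting]
'e' @ 3: {7,9}  [accepting]
final: {7,9}; accept 7 in set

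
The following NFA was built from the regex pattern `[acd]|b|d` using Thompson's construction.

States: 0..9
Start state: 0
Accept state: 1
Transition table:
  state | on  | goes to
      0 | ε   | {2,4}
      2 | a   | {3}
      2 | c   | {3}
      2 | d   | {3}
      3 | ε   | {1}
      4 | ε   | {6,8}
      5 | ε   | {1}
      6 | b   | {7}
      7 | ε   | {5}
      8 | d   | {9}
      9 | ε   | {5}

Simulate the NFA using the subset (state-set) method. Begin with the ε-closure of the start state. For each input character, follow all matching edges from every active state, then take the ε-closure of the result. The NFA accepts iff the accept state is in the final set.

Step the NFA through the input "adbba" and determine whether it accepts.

initial (ε-close {0}): {0,2,4,6,8}
'a' @ 1: {1,3}  [accepting]
'd' @ 2: {}  — dead — no transitions
rest 'bba' ignored (set empty)
end set {} — state 1 not in

Answer: REJECT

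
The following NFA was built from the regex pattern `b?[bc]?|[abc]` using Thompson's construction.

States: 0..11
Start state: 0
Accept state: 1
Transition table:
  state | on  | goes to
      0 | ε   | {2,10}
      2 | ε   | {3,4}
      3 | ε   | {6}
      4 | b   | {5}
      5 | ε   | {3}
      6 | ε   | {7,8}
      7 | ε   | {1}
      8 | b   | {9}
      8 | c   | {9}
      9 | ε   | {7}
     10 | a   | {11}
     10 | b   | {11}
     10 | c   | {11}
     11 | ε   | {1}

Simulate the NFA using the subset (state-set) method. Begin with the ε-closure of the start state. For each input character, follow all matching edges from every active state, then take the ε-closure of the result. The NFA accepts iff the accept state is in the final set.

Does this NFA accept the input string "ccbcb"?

start: ε-closure({0}) = {0,1,2,3,4,6,7,8,10}
'c' @ 1: {1,7,9,11}  (accept∈set)
'c' @ 2: {}  — dead — no transitions
rest 'bcb' ignored (set empty)
end set {} — state 1 not in

Answer: REJECT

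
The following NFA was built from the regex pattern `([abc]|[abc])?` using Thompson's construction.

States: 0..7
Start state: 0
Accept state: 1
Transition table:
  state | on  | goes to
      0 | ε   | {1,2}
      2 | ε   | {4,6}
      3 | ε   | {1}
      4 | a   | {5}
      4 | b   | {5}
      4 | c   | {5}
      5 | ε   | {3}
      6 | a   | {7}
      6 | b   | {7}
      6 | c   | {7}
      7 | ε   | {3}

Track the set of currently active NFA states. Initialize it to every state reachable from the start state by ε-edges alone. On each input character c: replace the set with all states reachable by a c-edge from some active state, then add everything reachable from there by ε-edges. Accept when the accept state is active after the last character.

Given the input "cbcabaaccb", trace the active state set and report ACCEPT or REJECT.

Answer: REJECT

Steps:
initial (ε-close {0}): {0,1,2,4,6}
'c' @ 1: {1,3,5,7}  ✓accept
'b' @ 2: {}  — no active states
rest 'cabaaccb' ignored (set empty)
final: {}; accept 1 not in set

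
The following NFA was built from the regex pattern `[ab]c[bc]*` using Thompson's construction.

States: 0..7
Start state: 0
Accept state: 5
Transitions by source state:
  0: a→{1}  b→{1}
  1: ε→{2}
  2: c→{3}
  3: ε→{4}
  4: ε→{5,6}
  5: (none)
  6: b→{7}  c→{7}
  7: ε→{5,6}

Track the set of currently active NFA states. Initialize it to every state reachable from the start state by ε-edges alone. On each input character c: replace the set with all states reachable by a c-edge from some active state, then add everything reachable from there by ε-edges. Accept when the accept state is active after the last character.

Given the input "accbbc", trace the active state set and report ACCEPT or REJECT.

S₀ = ε-closure({0}) = {0}
'a' @ 1: {1,2}
'c' @ 2: {3,4,5,6}  ✓accept
'c' @ 3: {5,6,7}  ✓accept
'b' @ 4: {5,6,7}  ✓accept
'b' @ 5: {5,6,7}  ✓accept
'c' @ 6: {5,6,7}  ✓accept
final: {5,6,7}; accept 5 in set

Answer: ACCEPT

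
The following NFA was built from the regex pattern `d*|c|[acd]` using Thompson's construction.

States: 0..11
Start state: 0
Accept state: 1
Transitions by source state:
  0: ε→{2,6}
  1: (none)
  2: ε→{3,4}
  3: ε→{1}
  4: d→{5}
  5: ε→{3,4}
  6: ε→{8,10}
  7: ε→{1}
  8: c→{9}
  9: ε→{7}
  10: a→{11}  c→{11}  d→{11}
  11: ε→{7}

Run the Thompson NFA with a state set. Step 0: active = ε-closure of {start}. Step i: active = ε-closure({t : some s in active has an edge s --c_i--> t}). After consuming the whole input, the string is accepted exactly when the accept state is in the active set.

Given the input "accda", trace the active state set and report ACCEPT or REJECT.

Answer: REJECT

Trace:
S₀ = ε-closure({0}) = {0,1,2,3,4,6,8,10}
'a' @ 1: {1,7,11}  ✓accept
'c' @ 2: {}  — state set empty
rest 'cda' ignored (set empty)
end set {} — state 1 not in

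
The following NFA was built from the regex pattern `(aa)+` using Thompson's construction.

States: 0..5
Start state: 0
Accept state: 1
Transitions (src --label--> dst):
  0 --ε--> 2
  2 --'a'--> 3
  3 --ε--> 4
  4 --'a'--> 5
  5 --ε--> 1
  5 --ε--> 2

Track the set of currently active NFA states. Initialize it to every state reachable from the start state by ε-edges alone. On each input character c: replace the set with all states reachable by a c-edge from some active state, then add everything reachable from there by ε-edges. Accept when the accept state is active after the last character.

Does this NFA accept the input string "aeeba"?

S₀ = ε-closure({0}) = {0,2}
'a' @ 1: {3,4}
'e' @ 2: {}  — no active states
rest 'eba' ignored (set empty)
end set {} — state 1 not in

Answer: REJECT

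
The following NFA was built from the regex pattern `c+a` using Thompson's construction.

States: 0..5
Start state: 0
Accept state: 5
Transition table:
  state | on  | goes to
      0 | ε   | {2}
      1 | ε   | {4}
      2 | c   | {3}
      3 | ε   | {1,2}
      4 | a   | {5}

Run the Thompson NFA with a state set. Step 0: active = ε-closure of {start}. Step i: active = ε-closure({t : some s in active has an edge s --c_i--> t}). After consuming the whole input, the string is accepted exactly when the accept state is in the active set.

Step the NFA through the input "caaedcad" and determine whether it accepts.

Answer: REJECT

Derivation:
initial (ε-close {0}): {0,2}
'c' @ 1: {1,2,3,4}
'a' @ 2: {5}  ✓accept
'a' @ 3: {}  — state set empty
rest 'edcad' ignored (set empty)
final: {}; accept 5 not in set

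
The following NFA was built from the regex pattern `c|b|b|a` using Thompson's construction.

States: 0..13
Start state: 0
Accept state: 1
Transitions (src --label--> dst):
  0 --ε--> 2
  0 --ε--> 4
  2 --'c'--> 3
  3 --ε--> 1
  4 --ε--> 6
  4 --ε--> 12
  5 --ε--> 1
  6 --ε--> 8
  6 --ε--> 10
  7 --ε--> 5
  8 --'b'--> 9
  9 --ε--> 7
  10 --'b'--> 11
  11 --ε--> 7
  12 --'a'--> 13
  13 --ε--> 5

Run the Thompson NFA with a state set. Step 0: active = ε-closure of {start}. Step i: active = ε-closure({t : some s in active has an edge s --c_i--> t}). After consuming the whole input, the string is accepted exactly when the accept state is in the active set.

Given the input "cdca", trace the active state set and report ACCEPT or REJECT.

Answer: REJECT

Derivation:
start: ε-closure({0}) = {0,2,4,6,8,10,12}
'c' @ 1: {1,3}  [accepting]
'd' @ 2: {}  — no active states
rest 'ca' ignored (set empty)
final: {}; accept 1 not in set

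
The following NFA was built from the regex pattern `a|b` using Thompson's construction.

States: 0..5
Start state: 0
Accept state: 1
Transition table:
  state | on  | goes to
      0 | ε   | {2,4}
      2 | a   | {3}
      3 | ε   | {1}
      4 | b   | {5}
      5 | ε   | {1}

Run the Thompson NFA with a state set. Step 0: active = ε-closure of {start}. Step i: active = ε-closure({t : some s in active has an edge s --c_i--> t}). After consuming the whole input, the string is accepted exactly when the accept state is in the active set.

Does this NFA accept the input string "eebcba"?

S₀ = ε-closure({0}) = {0,2,4}
'e' @ 1: {}  — no active states
rest 'ebcba' ignored (set empty)
end set {} — state 1 not in

Answer: REJECT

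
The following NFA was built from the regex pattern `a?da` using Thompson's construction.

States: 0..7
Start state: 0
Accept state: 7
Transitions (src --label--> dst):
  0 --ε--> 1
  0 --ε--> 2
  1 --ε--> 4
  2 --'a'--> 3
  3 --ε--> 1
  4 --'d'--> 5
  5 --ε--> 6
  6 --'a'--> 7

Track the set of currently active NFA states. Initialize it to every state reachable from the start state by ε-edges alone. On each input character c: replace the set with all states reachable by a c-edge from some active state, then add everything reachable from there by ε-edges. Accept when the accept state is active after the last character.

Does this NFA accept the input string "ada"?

Answer: ACCEPT

Trace:
initial (ε-close {0}): {0,1,2,4}
'a' @ 1: {1,3,4}
'd' @ 2: {5,6}
'a' @ 3: {7}  ✓accept
end set {7} — state 7 in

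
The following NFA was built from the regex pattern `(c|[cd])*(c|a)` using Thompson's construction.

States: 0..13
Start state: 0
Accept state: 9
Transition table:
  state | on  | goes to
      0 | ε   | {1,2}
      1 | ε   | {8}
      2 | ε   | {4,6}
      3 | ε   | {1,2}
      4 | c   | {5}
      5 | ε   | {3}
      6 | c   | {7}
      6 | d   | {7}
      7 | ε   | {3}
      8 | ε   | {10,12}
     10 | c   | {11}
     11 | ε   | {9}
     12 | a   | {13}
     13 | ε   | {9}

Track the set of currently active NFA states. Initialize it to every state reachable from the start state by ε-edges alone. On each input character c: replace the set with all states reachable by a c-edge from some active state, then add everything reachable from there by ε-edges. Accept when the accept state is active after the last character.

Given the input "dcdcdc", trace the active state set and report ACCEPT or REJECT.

Answer: ACCEPT

Trace:
S₀ = ε-closure({0}) = {0,1,2,4,6,8,10,12}
'd' @ 1: {1,2,3,4,6,7,8,10,12}
'c' @ 2: {1,2,3,4,5,6,7,8,9,10,11,12}  (accept∈set)
'd' @ 3: {1,2,3,4,6,7,8,10,12}
'c' @ 4: {1,2,3,4,5,6,7,8,9,10,11,12}  (accept∈set)
'd' @ 5: {1,2,3,4,6,7,8,10,12}
'c' @ 6: {1,2,3,4,5,6,7,8,9,10,11,12}  (accept∈set)
final: {1,2,3,4,5,6,7,8,9,10,11,12}; accept 9 in set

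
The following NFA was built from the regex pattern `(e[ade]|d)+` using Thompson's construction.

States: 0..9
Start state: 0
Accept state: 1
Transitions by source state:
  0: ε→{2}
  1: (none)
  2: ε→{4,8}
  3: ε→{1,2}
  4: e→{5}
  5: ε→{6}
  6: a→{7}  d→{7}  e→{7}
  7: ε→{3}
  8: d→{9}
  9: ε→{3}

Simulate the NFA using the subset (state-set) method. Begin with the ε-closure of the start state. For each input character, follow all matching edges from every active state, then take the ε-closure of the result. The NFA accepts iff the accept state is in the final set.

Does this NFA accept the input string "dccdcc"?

initial (ε-close {0}): {0,2,4,8}
'd' @ 1: {1,2,3,4,8,9}  [accepting]
'c' @ 2: {}  — state set empty
rest 'cdcc' ignored (set empty)
final: {}; accept 1 not in set

Answer: REJECT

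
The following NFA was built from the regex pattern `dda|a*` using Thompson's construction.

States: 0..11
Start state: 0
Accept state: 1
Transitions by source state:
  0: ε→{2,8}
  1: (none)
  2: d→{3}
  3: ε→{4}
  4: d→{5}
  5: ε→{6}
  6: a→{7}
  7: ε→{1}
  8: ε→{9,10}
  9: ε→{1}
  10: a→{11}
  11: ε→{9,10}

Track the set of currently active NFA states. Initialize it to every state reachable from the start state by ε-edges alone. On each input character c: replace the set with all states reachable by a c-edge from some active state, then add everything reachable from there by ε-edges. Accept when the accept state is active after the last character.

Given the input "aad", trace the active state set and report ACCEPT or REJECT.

start: ε-closure({0}) = {0,1,2,8,9,10}
'a' @ 1: {1,9,10,11}  [accepting]
'a' @ 2: {1,9,10,11}  [accepting]
'd' @ 3: {}  — no active states
after full input: {}  (accept=1 not in)

Answer: REJECT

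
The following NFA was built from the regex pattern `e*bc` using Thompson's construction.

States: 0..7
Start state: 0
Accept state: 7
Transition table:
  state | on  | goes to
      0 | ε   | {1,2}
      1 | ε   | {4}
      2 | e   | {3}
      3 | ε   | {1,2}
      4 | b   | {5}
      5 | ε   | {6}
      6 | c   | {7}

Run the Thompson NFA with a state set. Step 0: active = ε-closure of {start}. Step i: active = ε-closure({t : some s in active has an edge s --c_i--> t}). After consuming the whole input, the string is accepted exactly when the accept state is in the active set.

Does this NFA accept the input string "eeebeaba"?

S₀ = ε-closure({0}) = {0,1,2,4}
'e' @ 1: {1,2,3,4}
'e' @ 2: {1,2,3,4}
'e' @ 3: {1,2,3,4}
'b' @ 4: {5,6}
'e' @ 5: {}  — no active states
rest 'aba' ignored (set empty)
final: {}; accept 7 not in set

Answer: REJECT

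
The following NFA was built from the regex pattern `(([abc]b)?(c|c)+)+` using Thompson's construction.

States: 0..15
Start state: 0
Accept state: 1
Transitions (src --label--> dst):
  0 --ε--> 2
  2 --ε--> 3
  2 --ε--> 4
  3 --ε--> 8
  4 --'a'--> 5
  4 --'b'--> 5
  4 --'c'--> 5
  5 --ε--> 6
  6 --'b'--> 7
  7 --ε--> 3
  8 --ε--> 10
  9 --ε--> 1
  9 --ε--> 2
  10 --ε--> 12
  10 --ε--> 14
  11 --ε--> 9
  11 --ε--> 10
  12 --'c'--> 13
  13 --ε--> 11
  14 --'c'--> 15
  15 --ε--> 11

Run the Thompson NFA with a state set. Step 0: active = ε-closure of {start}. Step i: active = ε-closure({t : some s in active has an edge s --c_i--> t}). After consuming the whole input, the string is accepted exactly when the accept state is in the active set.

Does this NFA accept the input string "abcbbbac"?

initial (ε-close {0}): {0,2,3,4,8,10,12,14}
'a' @ 1: {5,6}
'b' @ 2: {3,7,8,10,12,14}
'c' @ 3: {1,2,3,4,8,9,10,11,12,13,14,15}  (accept∈set)
'b' @ 4: {5,6}
'b' @ 5: {3,7,8,10,12,14}
'b' @ 6: {}  — state set empty
rest 'ac' ignored (set empty)
after full input: {}  (accept=1 not in)

Answer: REJECT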